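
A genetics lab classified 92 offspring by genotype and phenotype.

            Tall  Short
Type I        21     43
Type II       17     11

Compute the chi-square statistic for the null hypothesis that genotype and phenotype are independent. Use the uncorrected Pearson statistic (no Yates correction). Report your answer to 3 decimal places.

6.255

Row totals: 64, 28. Column totals: 38, 54. Grand total N = 92.
Expected counts (row total × column total / N):
  Type I, Tall: 64×38/92 = 26.4348
  Type I, Short: 64×54/92 = 37.5652
  Type II, Tall: 28×38/92 = 11.5652
  Type II, Short: 28×54/92 = 16.4348
Contributions (O − E)²/E:
  (21 − 26.4348)²/26.4348 = 1.1174
  (43 − 37.5652)²/37.5652 = 0.7863
  (17 − 11.5652)²/11.5652 = 2.5540
  (11 − 16.4348)²/16.4348 = 1.7972
χ² = 1.1174 + 0.7863 + 2.5540 + 1.7972 = 6.255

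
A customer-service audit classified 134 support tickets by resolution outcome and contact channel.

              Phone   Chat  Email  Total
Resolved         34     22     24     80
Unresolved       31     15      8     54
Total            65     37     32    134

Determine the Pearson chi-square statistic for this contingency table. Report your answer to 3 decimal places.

4.591

Grand total N = 134.
Expected counts (row total × column total / N):
  Resolved, Phone: 80×65/134 = 38.8060
  Resolved, Chat: 80×37/134 = 22.0896
  Resolved, Email: 80×32/134 = 19.1045
  Unresolved, Phone: 54×65/134 = 26.1940
  Unresolved, Chat: 54×37/134 = 14.9104
  Unresolved, Email: 54×32/134 = 12.8955
Contributions (O − E)²/E:
  (34 − 38.8060)²/38.8060 = 0.5952
  (22 − 22.0896)²/22.0896 = 0.0004
  (24 − 19.1045)²/19.1045 = 1.2545
  (31 − 26.1940)²/26.1940 = 0.8818
  (15 − 14.9104)²/14.9104 = 0.0005
  (8 − 12.8955)²/12.8955 = 1.8585
χ² = 0.5952 + 0.0004 + 1.2545 + 0.8818 + 0.0005 + 1.8585 = 4.591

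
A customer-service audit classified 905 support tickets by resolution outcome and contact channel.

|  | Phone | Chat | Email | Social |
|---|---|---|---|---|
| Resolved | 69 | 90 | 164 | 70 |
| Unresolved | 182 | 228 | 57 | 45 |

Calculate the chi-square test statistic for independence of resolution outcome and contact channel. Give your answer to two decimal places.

Row totals: 393, 512. Column totals: 251, 318, 221, 115. Grand total N = 905.
Expected counts (row total × column total / N):
  Resolved, Phone: 393×251/905 = 108.998
  Resolved, Chat: 393×318/905 = 138.093
  Resolved, Email: 393×221/905 = 95.970
  Resolved, Social: 393×115/905 = 49.939
  Unresolved, Phone: 512×251/905 = 142.002
  Unresolved, Chat: 512×318/905 = 179.907
  Unresolved, Email: 512×221/905 = 125.030
  Unresolved, Social: 512×115/905 = 65.061
Contributions (O − E)²/E:
  (69 − 108.998)²/108.998 = 14.6777
  (90 − 138.093)²/138.093 = 16.7491
  (164 − 95.970)²/95.970 = 48.2242
  (70 − 49.939)²/49.939 = 8.0587
  (182 − 142.002)²/142.002 = 11.2663
  (228 − 179.907)²/179.907 = 12.8563
  (57 − 125.030)²/125.030 = 37.0158
  (45 − 65.061)²/65.061 = 6.1856
χ² = 14.6777 + 16.7491 + 48.2242 + 8.0587 + 11.2663 + 12.8563 + 37.0158 + 6.1856 = 155.03

155.03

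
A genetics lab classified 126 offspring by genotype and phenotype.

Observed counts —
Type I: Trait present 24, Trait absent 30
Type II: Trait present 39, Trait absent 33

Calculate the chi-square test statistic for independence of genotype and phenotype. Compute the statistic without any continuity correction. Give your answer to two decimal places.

Row totals: 54, 72. Column totals: 63, 63. Grand total N = 126.
Expected counts (row total × column total / N):
  Type I, Trait present: 54×63/126 = 27.000
  Type I, Trait absent: 54×63/126 = 27.000
  Type II, Trait present: 72×63/126 = 36.000
  Type II, Trait absent: 72×63/126 = 36.000
Contributions (O − E)²/E:
  (24 − 27.000)²/27.000 = 0.3333
  (30 − 27.000)²/27.000 = 0.3333
  (39 − 36.000)²/36.000 = 0.2500
  (33 − 36.000)²/36.000 = 0.2500
χ² = 0.3333 + 0.3333 + 0.2500 + 0.2500 = 1.17

1.17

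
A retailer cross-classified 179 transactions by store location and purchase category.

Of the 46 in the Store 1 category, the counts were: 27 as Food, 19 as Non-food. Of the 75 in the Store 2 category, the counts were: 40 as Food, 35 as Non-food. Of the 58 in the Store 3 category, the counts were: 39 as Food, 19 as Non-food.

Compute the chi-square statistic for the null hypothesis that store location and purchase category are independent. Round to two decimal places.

Row totals: 46, 75, 58. Column totals: 106, 73. Grand total N = 179.
Expected counts (row total × column total / N):
  Store 1, Food: 46×106/179 = 27.240
  Store 1, Non-food: 46×73/179 = 18.760
  Store 2, Food: 75×106/179 = 44.413
  Store 2, Non-food: 75×73/179 = 30.587
  Store 3, Food: 58×106/179 = 34.346
  Store 3, Non-food: 58×73/179 = 23.654
Contributions (O − E)²/E:
  (27 − 27.240)²/27.240 = 0.0021
  (19 − 18.760)²/18.760 = 0.0031
  (40 − 44.413)²/44.413 = 0.4385
  (35 − 30.587)²/30.587 = 0.6367
  (39 − 34.346)²/34.346 = 0.6306
  (19 − 23.654)²/23.654 = 0.9157
χ² = 0.0021 + 0.0031 + 0.4385 + 0.6367 + 0.6306 + 0.9157 = 2.63

2.63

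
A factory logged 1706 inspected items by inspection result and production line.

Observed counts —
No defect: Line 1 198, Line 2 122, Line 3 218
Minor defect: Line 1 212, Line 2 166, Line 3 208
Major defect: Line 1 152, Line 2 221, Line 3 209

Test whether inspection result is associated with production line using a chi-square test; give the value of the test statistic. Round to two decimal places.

37.44

Row totals: 538, 586, 582. Column totals: 562, 509, 635. Grand total N = 1706.
Expected counts (row total × column total / N):
  No defect, Line 1: 538×562/1706 = 177.231
  No defect, Line 2: 538×509/1706 = 160.517
  No defect, Line 3: 538×635/1706 = 200.252
  Minor defect, Line 1: 586×562/1706 = 193.043
  Minor defect, Line 2: 586×509/1706 = 174.838
  Minor defect, Line 3: 586×635/1706 = 218.118
  Major defect, Line 1: 582×562/1706 = 191.726
  Major defect, Line 2: 582×509/1706 = 173.645
  Major defect, Line 3: 582×635/1706 = 216.630
Contributions (O − E)²/E:
  (198 − 177.231)²/177.231 = 2.4338
  (122 − 160.517)²/160.517 = 9.2424
  (218 − 200.252)²/200.252 = 1.5730
  (212 − 193.043)²/193.043 = 1.8616
  (166 − 174.838)²/174.838 = 0.4468
  (208 − 218.118)²/218.118 = 0.4694
  (152 − 191.726)²/191.726 = 8.2313
  (221 − 173.645)²/173.645 = 12.9143
  (209 − 216.630)²/216.630 = 0.2687
χ² = 2.4338 + 9.2424 + 1.5730 + 1.8616 + 0.4468 + 0.4694 + 8.2313 + 12.9143 + 0.2687 = 37.44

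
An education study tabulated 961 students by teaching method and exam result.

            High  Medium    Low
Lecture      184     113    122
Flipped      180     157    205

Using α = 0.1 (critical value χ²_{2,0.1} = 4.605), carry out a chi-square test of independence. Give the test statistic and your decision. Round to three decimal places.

Row totals: 419, 542. Column totals: 364, 270, 327. Grand total N = 961.
Expected counts (row total × column total / N):
  Lecture, High: 419×364/961 = 158.7055
  Lecture, Medium: 419×270/961 = 117.7211
  Lecture, Low: 419×327/961 = 142.5734
  Flipped, High: 542×364/961 = 205.2945
  Flipped, Medium: 542×270/961 = 152.2789
  Flipped, Low: 542×327/961 = 184.4266
Contributions (O − E)²/E:
  (184 − 158.7055)²/158.7055 = 4.0314
  (113 − 117.7211)²/117.7211 = 0.1893
  (122 − 142.5734)²/142.5734 = 2.9688
  (180 − 205.2945)²/205.2945 = 3.1166
  (157 − 152.2789)²/152.2789 = 0.1464
  (205 − 184.4266)²/184.4266 = 2.2950
χ² = 4.0314 + 0.1893 + 2.9688 + 3.1166 + 0.1464 + 2.2950 = 12.747
df = (2−1)(3−1) = 2. Since 12.747 > 4.605, reject the null hypothesis of independence at α = 0.1.

12.747; reject H₀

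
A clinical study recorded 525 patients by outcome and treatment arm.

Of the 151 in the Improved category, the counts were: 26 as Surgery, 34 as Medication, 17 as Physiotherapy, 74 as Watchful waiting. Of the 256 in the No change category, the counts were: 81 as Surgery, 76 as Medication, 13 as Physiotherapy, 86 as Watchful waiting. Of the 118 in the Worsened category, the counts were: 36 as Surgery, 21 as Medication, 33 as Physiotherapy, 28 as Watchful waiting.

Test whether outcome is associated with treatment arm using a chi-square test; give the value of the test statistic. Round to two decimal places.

Row totals: 151, 256, 118. Column totals: 143, 131, 63, 188. Grand total N = 525.
Expected counts (row total × column total / N):
  Improved, Surgery: 151×143/525 = 41.130
  Improved, Medication: 151×131/525 = 37.678
  Improved, Physiotherapy: 151×63/525 = 18.120
  Improved, Watchful waiting: 151×188/525 = 54.072
  No change, Surgery: 256×143/525 = 69.730
  No change, Medication: 256×131/525 = 63.878
  No change, Physiotherapy: 256×63/525 = 30.720
  No change, Watchful waiting: 256×188/525 = 91.672
  Worsened, Surgery: 118×143/525 = 32.141
  Worsened, Medication: 118×131/525 = 29.444
  Worsened, Physiotherapy: 118×63/525 = 14.160
  Worsened, Watchful waiting: 118×188/525 = 42.255
Contributions (O − E)²/E:
  (26 − 41.130)²/41.130 = 5.5657
  (34 − 37.678)²/37.678 = 0.3590
  (17 − 18.120)²/18.120 = 0.0692
  (74 − 54.072)²/54.072 = 7.3444
  (81 − 69.730)²/69.730 = 1.8215
  (76 − 63.878)²/63.878 = 2.3004
  (13 − 30.720)²/30.720 = 10.2213
  (86 − 91.672)²/91.672 = 0.3509
  (36 − 32.141)²/32.141 = 0.4633
  (21 − 29.444)²/29.444 = 2.4216
  (33 − 14.160)²/14.160 = 25.0668
  (28 − 42.255)²/42.255 = 4.8090
χ² = 5.5657 + 0.3590 + 0.0692 + 7.3444 + 1.8215 + 2.3004 + 10.2213 + 0.3509 + 0.4633 + 2.4216 + 25.0668 + 4.8090 = 60.79

60.79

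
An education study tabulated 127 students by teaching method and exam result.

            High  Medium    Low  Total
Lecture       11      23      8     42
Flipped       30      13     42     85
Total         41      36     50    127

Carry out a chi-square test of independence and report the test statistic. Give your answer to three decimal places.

22.752

Grand total N = 127.
Expected counts (row total × column total / N):
  Lecture, High: 42×41/127 = 13.5591
  Lecture, Medium: 42×36/127 = 11.9055
  Lecture, Low: 42×50/127 = 16.5354
  Flipped, High: 85×41/127 = 27.4409
  Flipped, Medium: 85×36/127 = 24.0945
  Flipped, Low: 85×50/127 = 33.4646
Contributions (O − E)²/E:
  (11 − 13.5591)²/13.5591 = 0.4830
  (23 − 11.9055)²/11.9055 = 10.3387
  (8 − 16.5354)²/16.5354 = 4.4059
  (30 − 27.4409)²/27.4409 = 0.2387
  (13 − 24.0945)²/24.0945 = 5.1085
  (42 − 33.4646)²/33.4646 = 2.1770
χ² = 0.4830 + 10.3387 + 4.4059 + 0.2387 + 5.1085 + 2.1770 = 22.752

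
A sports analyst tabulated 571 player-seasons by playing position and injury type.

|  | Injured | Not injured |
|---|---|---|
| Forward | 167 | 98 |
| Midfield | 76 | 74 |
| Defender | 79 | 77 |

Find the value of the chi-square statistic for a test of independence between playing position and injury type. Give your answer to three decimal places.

8.830

Row totals: 265, 150, 156. Column totals: 322, 249. Grand total N = 571.
Expected counts (row total × column total / N):
  Forward, Injured: 265×322/571 = 149.4396
  Forward, Not injured: 265×249/571 = 115.5604
  Midfield, Injured: 150×322/571 = 84.5884
  Midfield, Not injured: 150×249/571 = 65.4116
  Defender, Injured: 156×322/571 = 87.9720
  Defender, Not injured: 156×249/571 = 68.0280
Contributions (O − E)²/E:
  (167 − 149.4396)²/149.4396 = 2.0635
  (98 − 115.5604)²/115.5604 = 2.6685
  (76 − 84.5884)²/84.5884 = 0.8720
  (74 − 65.4116)²/65.4116 = 1.1276
  (79 − 87.9720)²/87.9720 = 0.9150
  (77 − 68.0280)²/68.0280 = 1.1833
χ² = 2.0635 + 2.6685 + 0.8720 + 1.1276 + 0.9150 + 1.1833 = 8.830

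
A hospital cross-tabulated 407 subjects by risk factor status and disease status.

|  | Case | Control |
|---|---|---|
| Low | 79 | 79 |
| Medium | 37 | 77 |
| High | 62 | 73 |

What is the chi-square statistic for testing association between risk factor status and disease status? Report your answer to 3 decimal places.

8.677

Row totals: 158, 114, 135. Column totals: 178, 229. Grand total N = 407.
Expected counts (row total × column total / N):
  Low, Case: 158×178/407 = 69.1007
  Low, Control: 158×229/407 = 88.8993
  Medium, Case: 114×178/407 = 49.8575
  Medium, Control: 114×229/407 = 64.1425
  High, Case: 135×178/407 = 59.0418
  High, Control: 135×229/407 = 75.9582
Contributions (O − E)²/E:
  (79 − 69.1007)²/69.1007 = 1.4182
  (79 − 88.8993)²/88.8993 = 1.1023
  (37 − 49.8575)²/49.8575 = 3.3158
  (77 − 64.1425)²/64.1425 = 2.5773
  (62 − 59.0418)²/59.0418 = 0.1482
  (73 − 75.9582)²/75.9582 = 0.1152
χ² = 1.4182 + 1.1023 + 3.3158 + 2.5773 + 0.1482 + 0.1152 = 8.677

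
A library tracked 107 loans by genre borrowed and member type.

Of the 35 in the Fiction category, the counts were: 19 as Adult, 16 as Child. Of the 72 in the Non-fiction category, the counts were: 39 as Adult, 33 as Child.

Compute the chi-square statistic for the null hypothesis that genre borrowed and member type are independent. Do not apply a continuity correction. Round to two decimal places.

0.00

Row totals: 35, 72. Column totals: 58, 49. Grand total N = 107.
Expected counts (row total × column total / N):
  Fiction, Adult: 35×58/107 = 18.972
  Fiction, Child: 35×49/107 = 16.028
  Non-fiction, Adult: 72×58/107 = 39.028
  Non-fiction, Child: 72×49/107 = 32.972
Contributions (O − E)²/E:
  (19 − 18.972)²/18.972 = 0.0000
  (16 − 16.028)²/16.028 = 0.0000
  (39 − 39.028)²/39.028 = 0.0000
  (33 − 32.972)²/32.972 = 0.0000
χ² = 0.0000 + 0.0000 + 0.0000 + 0.0000 = 0.00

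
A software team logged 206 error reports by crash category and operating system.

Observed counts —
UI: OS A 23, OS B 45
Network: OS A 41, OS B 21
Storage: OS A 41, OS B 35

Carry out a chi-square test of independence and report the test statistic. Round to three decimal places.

Row totals: 68, 62, 76. Column totals: 105, 101. Grand total N = 206.
Expected counts (row total × column total / N):
  UI, OS A: 68×105/206 = 34.6602
  UI, OS B: 68×101/206 = 33.3398
  Network, OS A: 62×105/206 = 31.6019
  Network, OS B: 62×101/206 = 30.3981
  Storage, OS A: 76×105/206 = 38.7379
  Storage, OS B: 76×101/206 = 37.2621
Contributions (O − E)²/E:
  (23 − 34.6602)²/34.6602 = 3.9227
  (45 − 33.3398)²/33.3398 = 4.0780
  (41 − 31.6019)²/31.6019 = 2.7949
  (21 − 30.3981)²/30.3981 = 2.9056
  (41 − 38.7379)²/38.7379 = 0.1321
  (35 − 37.2621)²/37.2621 = 0.1373
χ² = 3.9227 + 4.0780 + 2.7949 + 2.9056 + 0.1321 + 0.1373 = 13.971

13.971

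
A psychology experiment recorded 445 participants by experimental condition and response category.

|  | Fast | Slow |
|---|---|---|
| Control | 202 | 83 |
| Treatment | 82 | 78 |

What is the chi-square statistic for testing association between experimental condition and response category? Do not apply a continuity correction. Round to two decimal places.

17.10

Row totals: 285, 160. Column totals: 284, 161. Grand total N = 445.
Expected counts (row total × column total / N):
  Control, Fast: 285×284/445 = 181.888
  Control, Slow: 285×161/445 = 103.112
  Treatment, Fast: 160×284/445 = 102.112
  Treatment, Slow: 160×161/445 = 57.888
Contributions (O − E)²/E:
  (202 − 181.888)²/181.888 = 2.2239
  (83 − 103.112)²/103.112 = 3.9228
  (82 − 102.112)²/102.112 = 3.9613
  (78 − 57.888)²/57.888 = 6.9875
χ² = 2.2239 + 3.9228 + 3.9613 + 6.9875 = 17.10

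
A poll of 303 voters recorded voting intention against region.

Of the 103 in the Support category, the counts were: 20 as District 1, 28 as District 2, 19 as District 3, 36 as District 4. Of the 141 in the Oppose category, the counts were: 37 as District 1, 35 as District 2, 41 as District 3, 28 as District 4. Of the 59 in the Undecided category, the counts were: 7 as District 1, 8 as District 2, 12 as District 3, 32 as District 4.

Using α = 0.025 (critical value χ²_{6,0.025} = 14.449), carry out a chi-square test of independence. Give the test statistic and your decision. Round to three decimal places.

26.710; reject H₀

Row totals: 103, 141, 59. Column totals: 64, 71, 72, 96. Grand total N = 303.
Expected counts (row total × column total / N):
  Support, District 1: 103×64/303 = 21.7558
  Support, District 2: 103×71/303 = 24.1353
  Support, District 3: 103×72/303 = 24.4752
  Support, District 4: 103×96/303 = 32.6337
  Oppose, District 1: 141×64/303 = 29.7822
  Oppose, District 2: 141×71/303 = 33.0396
  Oppose, District 3: 141×72/303 = 33.5050
  Oppose, District 4: 141×96/303 = 44.6733
  Undecided, District 1: 59×64/303 = 12.4620
  Undecided, District 2: 59×71/303 = 13.8251
  Undecided, District 3: 59×72/303 = 14.0198
  Undecided, District 4: 59×96/303 = 18.6931
Contributions (O − E)²/E:
  (20 − 21.7558)²/21.7558 = 0.1417
  (28 − 24.1353)²/24.1353 = 0.6188
  (19 − 24.4752)²/24.4752 = 1.2248
  (36 − 32.6337)²/32.6337 = 0.3472
  (37 − 29.7822)²/29.7822 = 1.7493
  (35 − 33.0396)²/33.0396 = 0.1163
  (41 − 33.5050)²/33.5050 = 1.6766
  (28 − 44.6733)²/44.6733 = 6.2229
  (7 − 12.4620)²/12.4620 = 2.3940
  (8 − 13.8251)²/13.8251 = 2.4544
  (12 − 14.0198)²/14.0198 = 0.2910
  (32 − 18.6931)²/18.6931 = 9.4727
χ² = 0.1417 + 0.6188 + 1.2248 + 0.3472 + 1.7493 + 0.1163 + 1.6766 + 6.2229 + 2.3940 + 2.4544 + 0.2910 + 9.4727 = 26.710
df = (3−1)(4−1) = 6. Since 26.710 > 14.449, reject the null hypothesis of independence at α = 0.025.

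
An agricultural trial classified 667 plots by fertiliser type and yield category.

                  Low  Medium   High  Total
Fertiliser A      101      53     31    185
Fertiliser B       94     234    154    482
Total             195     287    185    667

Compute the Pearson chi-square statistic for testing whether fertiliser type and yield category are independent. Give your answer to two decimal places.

79.74

Grand total N = 667.
Expected counts (row total × column total / N):
  Fertiliser A, Low: 185×195/667 = 54.0855
  Fertiliser A, Medium: 185×287/667 = 79.6027
  Fertiliser A, High: 185×185/667 = 51.3118
  Fertiliser B, Low: 482×195/667 = 140.9145
  Fertiliser B, Medium: 482×287/667 = 207.3973
  Fertiliser B, High: 482×185/667 = 133.6882
Contributions (O − E)²/E:
  (101 − 54.0855)²/54.0855 = 40.6943
  (53 − 79.6027)²/79.6027 = 8.8904
  (31 − 51.3118)²/51.3118 = 8.0404
  (94 − 140.9145)²/140.9145 = 15.6192
  (234 − 207.3973)²/207.3973 = 3.4123
  (154 − 133.6882)²/133.6882 = 3.0861
χ² = 40.6943 + 8.8904 + 8.0404 + 15.6192 + 3.4123 + 3.0861 = 79.74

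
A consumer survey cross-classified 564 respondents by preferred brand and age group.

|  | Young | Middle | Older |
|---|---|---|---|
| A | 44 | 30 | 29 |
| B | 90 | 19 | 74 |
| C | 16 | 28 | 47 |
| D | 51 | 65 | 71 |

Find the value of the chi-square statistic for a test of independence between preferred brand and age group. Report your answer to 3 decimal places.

54.309

Row totals: 103, 183, 91, 187. Column totals: 201, 142, 221. Grand total N = 564.
Expected counts (row total × column total / N):
  A, Young: 103×201/564 = 36.7074
  A, Middle: 103×142/564 = 25.9326
  A, Older: 103×221/564 = 40.3599
  B, Young: 183×201/564 = 65.2181
  B, Middle: 183×142/564 = 46.0745
  B, Older: 183×221/564 = 71.7074
  C, Young: 91×201/564 = 32.4309
  C, Middle: 91×142/564 = 22.9113
  C, Older: 91×221/564 = 35.6578
  D, Young: 187×201/564 = 66.6436
  D, Middle: 187×142/564 = 47.0816
  D, Older: 187×221/564 = 73.2748
Contributions (O − E)²/E:
  (44 − 36.7074)²/36.7074 = 1.4488
  (30 − 25.9326)²/25.9326 = 0.6380
  (29 − 40.3599)²/40.3599 = 3.1974
  (90 − 65.2181)²/65.2181 = 9.4168
  (19 − 46.0745)²/46.0745 = 15.9096
  (74 − 71.7074)²/71.7074 = 0.0733
  (16 − 32.4309)²/32.4309 = 8.3246
  (28 − 22.9113)²/22.9113 = 1.1302
  (47 − 35.6578)²/35.6578 = 3.6078
  (51 − 66.6436)²/66.6436 = 3.6721
  (65 − 47.0816)²/47.0816 = 6.8194
  (71 − 73.2748)²/73.2748 = 0.0706
χ² = 1.4488 + 0.6380 + 3.1974 + 9.4168 + 15.9096 + 0.0733 + 8.3246 + 1.1302 + 3.6078 + 3.6721 + 6.8194 + 0.0706 = 54.309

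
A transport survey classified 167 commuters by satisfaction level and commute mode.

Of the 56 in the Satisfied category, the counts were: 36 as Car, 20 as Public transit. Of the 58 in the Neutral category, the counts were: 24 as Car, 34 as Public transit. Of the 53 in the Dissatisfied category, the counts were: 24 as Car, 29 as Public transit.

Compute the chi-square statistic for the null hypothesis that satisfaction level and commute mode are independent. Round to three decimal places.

6.762

Row totals: 56, 58, 53. Column totals: 84, 83. Grand total N = 167.
Expected counts (row total × column total / N):
  Satisfied, Car: 56×84/167 = 28.16766
  Satisfied, Public transit: 56×83/167 = 27.83234
  Neutral, Car: 58×84/167 = 29.17365
  Neutral, Public transit: 58×83/167 = 28.82635
  Dissatisfied, Car: 53×84/167 = 26.65868
  Dissatisfied, Public transit: 53×83/167 = 26.34132
Contributions (O − E)²/E:
  (36 − 28.16766)²/28.16766 = 2.1779
  (20 − 27.83234)²/27.83234 = 2.2041
  (24 − 29.17365)²/29.17365 = 0.9175
  (34 − 28.82635)²/28.82635 = 0.9285
  (24 − 26.65868)²/26.65868 = 0.2652
  (29 − 26.34132)²/26.34132 = 0.2683
χ² = 2.1779 + 2.2041 + 0.9175 + 0.9285 + 0.2652 + 0.2683 = 6.762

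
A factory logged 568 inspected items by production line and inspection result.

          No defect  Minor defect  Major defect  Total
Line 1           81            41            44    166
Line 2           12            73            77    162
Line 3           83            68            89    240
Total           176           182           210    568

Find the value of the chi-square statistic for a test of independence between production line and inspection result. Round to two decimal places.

69.26

Grand total N = 568.
Expected counts (row total × column total / N):
  Line 1, No defect: 166×176/568 = 51.437
  Line 1, Minor defect: 166×182/568 = 53.190
  Line 1, Major defect: 166×210/568 = 61.373
  Line 2, No defect: 162×176/568 = 50.197
  Line 2, Minor defect: 162×182/568 = 51.908
  Line 2, Major defect: 162×210/568 = 59.894
  Line 3, No defect: 240×176/568 = 74.366
  Line 3, Minor defect: 240×182/568 = 76.901
  Line 3, Major defect: 240×210/568 = 88.732
Contributions (O − E)²/E:
  (81 − 51.437)²/51.437 = 16.9911
  (41 − 53.190)²/53.190 = 2.7937
  (44 − 61.373)²/61.373 = 4.9178
  (12 − 50.197)²/50.197 = 29.0657
  (73 − 51.908)²/51.908 = 8.5704
  (77 − 59.894)²/59.894 = 4.8856
  (83 − 74.366)²/74.366 = 1.0024
  (68 − 76.901)²/76.901 = 1.0303
  (89 − 88.732)²/88.732 = 0.0008
χ² = 16.9911 + 2.7937 + 4.9178 + 29.0657 + 8.5704 + 4.8856 + 1.0024 + 1.0303 + 0.0008 = 69.26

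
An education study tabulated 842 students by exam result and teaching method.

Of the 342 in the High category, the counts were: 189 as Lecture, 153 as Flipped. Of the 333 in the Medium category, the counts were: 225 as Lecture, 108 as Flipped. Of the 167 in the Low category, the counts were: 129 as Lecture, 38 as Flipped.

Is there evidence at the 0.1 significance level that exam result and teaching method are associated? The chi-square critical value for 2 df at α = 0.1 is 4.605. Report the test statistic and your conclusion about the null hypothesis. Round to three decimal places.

Row totals: 342, 333, 167. Column totals: 543, 299. Grand total N = 842.
Expected counts (row total × column total / N):
  High, Lecture: 342×543/842 = 220.5534
  High, Flipped: 342×299/842 = 121.4466
  Medium, Lecture: 333×543/842 = 214.7494
  Medium, Flipped: 333×299/842 = 118.2506
  Low, Lecture: 167×543/842 = 107.6971
  Low, Flipped: 167×299/842 = 59.3029
Contributions (O − E)²/E:
  (189 − 220.5534)²/220.5534 = 4.5142
  (153 − 121.4466)²/121.4466 = 8.1980
  (225 − 214.7494)²/214.7494 = 0.4893
  (108 − 118.2506)²/118.2506 = 0.8886
  (129 − 107.6971)²/107.6971 = 4.2138
  (38 − 59.3029)²/59.3029 = 7.6525
χ² = 4.5142 + 8.1980 + 0.4893 + 0.8886 + 4.2138 + 7.6525 = 25.956
df = (3−1)(2−1) = 2. Since 25.956 > 4.605, reject the null hypothesis of independence at α = 0.1.

25.956; reject H₀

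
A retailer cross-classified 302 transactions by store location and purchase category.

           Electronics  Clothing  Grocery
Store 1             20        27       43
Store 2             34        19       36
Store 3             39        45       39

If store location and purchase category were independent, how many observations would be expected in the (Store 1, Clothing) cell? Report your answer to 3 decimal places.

Row total (Store 1) = 90; column total (Clothing) = 91; grand total N = 302.
Expected count = (row total × column total) / N = 90 × 91 / 302 = 27.119.

27.119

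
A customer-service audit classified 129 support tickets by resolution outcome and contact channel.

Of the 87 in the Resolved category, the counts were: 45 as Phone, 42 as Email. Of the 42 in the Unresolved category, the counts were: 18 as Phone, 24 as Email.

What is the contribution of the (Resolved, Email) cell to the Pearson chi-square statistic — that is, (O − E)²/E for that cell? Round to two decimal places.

0.14

Row total (Resolved) = 87; column total (Email) = 66; N = 129.
Expected count E = 87 × 66 / 129 = 44.512.
Contribution = (O − E)²/E = (42 − 44.512)² / 44.512 = 0.14.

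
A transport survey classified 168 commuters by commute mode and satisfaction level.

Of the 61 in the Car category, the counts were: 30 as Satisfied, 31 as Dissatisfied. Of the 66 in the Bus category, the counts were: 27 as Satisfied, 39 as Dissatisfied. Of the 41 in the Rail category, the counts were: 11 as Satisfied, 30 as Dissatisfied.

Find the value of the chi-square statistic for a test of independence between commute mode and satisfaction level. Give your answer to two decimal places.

Row totals: 61, 66, 41. Column totals: 68, 100. Grand total N = 168.
Expected counts (row total × column total / N):
  Car, Satisfied: 61×68/168 = 24.690
  Car, Dissatisfied: 61×100/168 = 36.310
  Bus, Satisfied: 66×68/168 = 26.714
  Bus, Dissatisfied: 66×100/168 = 39.286
  Rail, Satisfied: 41×68/168 = 16.595
  Rail, Dissatisfied: 41×100/168 = 24.405
Contributions (O − E)²/E:
  (30 − 24.690)²/24.690 = 1.1420
  (31 − 36.310)²/36.310 = 0.7765
  (27 − 26.714)²/26.714 = 0.0031
  (39 − 39.286)²/39.286 = 0.0021
  (11 − 16.595)²/16.595 = 1.8864
  (30 − 24.405)²/24.405 = 1.2827
χ² = 1.1420 + 0.7765 + 0.0031 + 0.0021 + 1.8864 + 1.2827 = 5.09

5.09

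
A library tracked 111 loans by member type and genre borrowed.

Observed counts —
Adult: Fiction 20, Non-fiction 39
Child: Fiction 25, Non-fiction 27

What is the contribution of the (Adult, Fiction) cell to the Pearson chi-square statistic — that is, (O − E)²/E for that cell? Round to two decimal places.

0.64

Row total (Adult) = 59; column total (Fiction) = 45; N = 111.
Expected count E = 59 × 45 / 111 = 23.919.
Contribution = (O − E)²/E = (20 − 23.919)² / 23.919 = 0.64.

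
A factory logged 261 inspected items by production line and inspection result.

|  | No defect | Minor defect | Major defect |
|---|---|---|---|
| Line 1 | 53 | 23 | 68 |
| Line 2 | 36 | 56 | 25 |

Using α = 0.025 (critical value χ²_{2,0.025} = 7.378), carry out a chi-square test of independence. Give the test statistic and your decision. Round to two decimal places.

Row totals: 144, 117. Column totals: 89, 79, 93. Grand total N = 261.
Expected counts (row total × column total / N):
  Line 1, No defect: 144×89/261 = 49.103
  Line 1, Minor defect: 144×79/261 = 43.586
  Line 1, Major defect: 144×93/261 = 51.310
  Line 2, No defect: 117×89/261 = 39.897
  Line 2, Minor defect: 117×79/261 = 35.414
  Line 2, Major defect: 117×93/261 = 41.690
Contributions (O − E)²/E:
  (53 − 49.103)²/49.103 = 0.3093
  (23 − 43.586)²/43.586 = 9.7229
  (68 − 51.310)²/51.310 = 5.4289
  (36 − 39.897)²/39.897 = 0.3806
  (56 − 35.414)²/35.414 = 11.9665
  (25 − 41.690)²/41.690 = 6.6816
χ² = 0.3093 + 9.7229 + 5.4289 + 0.3806 + 11.9665 + 6.6816 = 34.49
df = (2−1)(3−1) = 2. Since 34.49 > 7.378, reject the null hypothesis of independence at α = 0.025.

34.49; reject H₀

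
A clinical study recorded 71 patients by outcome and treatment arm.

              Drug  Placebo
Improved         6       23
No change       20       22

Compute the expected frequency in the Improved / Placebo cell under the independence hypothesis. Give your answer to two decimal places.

Row total (Improved) = 29; column total (Placebo) = 45; grand total N = 71.
Expected count = (row total × column total) / N = 29 × 45 / 71 = 18.38.

18.38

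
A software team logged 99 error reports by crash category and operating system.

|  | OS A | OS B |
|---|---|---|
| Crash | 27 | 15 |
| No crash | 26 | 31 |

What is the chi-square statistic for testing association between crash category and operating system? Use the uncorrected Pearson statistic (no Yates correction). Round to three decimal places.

3.389

Row totals: 42, 57. Column totals: 53, 46. Grand total N = 99.
Expected counts (row total × column total / N):
  Crash, OS A: 42×53/99 = 22.4848
  Crash, OS B: 42×46/99 = 19.5152
  No crash, OS A: 57×53/99 = 30.5152
  No crash, OS B: 57×46/99 = 26.4848
Contributions (O − E)²/E:
  (27 − 22.4848)²/22.4848 = 0.9067
  (15 − 19.5152)²/19.5152 = 1.0447
  (26 − 30.5152)²/30.5152 = 0.6681
  (31 − 26.4848)²/26.4848 = 0.7698
χ² = 0.9067 + 1.0447 + 0.6681 + 0.7698 = 3.389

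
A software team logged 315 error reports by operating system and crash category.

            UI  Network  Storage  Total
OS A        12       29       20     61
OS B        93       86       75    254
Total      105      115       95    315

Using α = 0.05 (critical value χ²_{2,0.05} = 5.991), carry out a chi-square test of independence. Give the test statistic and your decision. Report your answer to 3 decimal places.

6.931; reject H₀

Grand total N = 315.
Expected counts (row total × column total / N):
  OS A, UI: 61×105/315 = 20.3333
  OS A, Network: 61×115/315 = 22.2698
  OS A, Storage: 61×95/315 = 18.3968
  OS B, UI: 254×105/315 = 84.6667
  OS B, Network: 254×115/315 = 92.7302
  OS B, Storage: 254×95/315 = 76.6032
Contributions (O − E)²/E:
  (12 − 20.3333)²/20.3333 = 3.4153
  (29 − 22.2698)²/22.2698 = 2.0339
  (20 − 18.3968)²/18.3968 = 0.1397
  (93 − 84.6667)²/84.6667 = 0.8202
  (86 − 92.7302)²/92.7302 = 0.4885
  (75 − 76.6032)²/76.6032 = 0.0336
χ² = 3.4153 + 2.0339 + 0.1397 + 0.8202 + 0.4885 + 0.0336 = 6.931
df = (2−1)(3−1) = 2. Since 6.931 > 5.991, reject the null hypothesis of independence at α = 0.05.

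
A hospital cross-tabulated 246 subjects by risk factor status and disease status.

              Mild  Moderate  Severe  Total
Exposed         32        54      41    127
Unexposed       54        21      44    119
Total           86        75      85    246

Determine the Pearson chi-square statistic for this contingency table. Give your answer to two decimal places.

20.01

Grand total N = 246.
Expected counts (row total × column total / N):
  Exposed, Mild: 127×86/246 = 44.3984
  Exposed, Moderate: 127×75/246 = 38.7195
  Exposed, Severe: 127×85/246 = 43.8821
  Unexposed, Mild: 119×86/246 = 41.6016
  Unexposed, Moderate: 119×75/246 = 36.2805
  Unexposed, Severe: 119×85/246 = 41.1179
Contributions (O − E)²/E:
  (32 − 44.3984)²/44.3984 = 3.4623
  (54 − 38.7195)²/38.7195 = 6.0304
  (41 − 43.8821)²/43.8821 = 0.1893
  (54 − 41.6016)²/41.6016 = 3.6951
  (21 − 36.2805)²/36.2805 = 6.4358
  (44 − 41.1179)²/41.1179 = 0.2020
χ² = 3.4623 + 6.0304 + 0.1893 + 3.6951 + 6.4358 + 0.2020 = 20.01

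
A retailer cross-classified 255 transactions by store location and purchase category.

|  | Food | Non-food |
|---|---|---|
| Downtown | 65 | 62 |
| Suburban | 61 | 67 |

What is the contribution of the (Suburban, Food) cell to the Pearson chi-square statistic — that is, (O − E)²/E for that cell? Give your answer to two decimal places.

0.08

Row total (Suburban) = 128; column total (Food) = 126; N = 255.
Expected count E = 128 × 126 / 255 = 63.247.
Contribution = (O − E)²/E = (61 − 63.247)² / 63.247 = 0.08.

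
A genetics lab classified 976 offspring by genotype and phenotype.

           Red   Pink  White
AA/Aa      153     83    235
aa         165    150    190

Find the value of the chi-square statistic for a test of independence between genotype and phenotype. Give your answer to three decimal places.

23.328

Row totals: 471, 505. Column totals: 318, 233, 425. Grand total N = 976.
Expected counts (row total × column total / N):
  AA/Aa, Red: 471×318/976 = 153.4611
  AA/Aa, Pink: 471×233/976 = 112.4416
  AA/Aa, White: 471×425/976 = 205.0973
  aa, Red: 505×318/976 = 164.5389
  aa, Pink: 505×233/976 = 120.5584
  aa, White: 505×425/976 = 219.9027
Contributions (O − E)²/E:
  (153 − 153.4611)²/153.4611 = 0.0014
  (83 − 112.4416)²/112.4416 = 7.7090
  (235 − 205.0973)²/205.0973 = 4.3597
  (165 − 164.5389)²/164.5389 = 0.0013
  (150 − 120.5584)²/120.5584 = 7.1899
  (190 − 219.9027)²/219.9027 = 4.0662
χ² = 0.0014 + 7.7090 + 4.3597 + 0.0013 + 7.1899 + 4.0662 = 23.328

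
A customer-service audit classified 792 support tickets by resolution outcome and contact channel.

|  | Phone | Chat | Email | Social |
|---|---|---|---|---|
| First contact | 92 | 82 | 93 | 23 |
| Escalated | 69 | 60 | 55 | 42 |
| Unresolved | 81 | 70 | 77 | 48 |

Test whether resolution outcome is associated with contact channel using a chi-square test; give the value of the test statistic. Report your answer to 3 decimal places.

Row totals: 290, 226, 276. Column totals: 242, 212, 225, 113. Grand total N = 792.
Expected counts (row total × column total / N):
  First contact, Phone: 290×242/792 = 88.6111
  First contact, Chat: 290×212/792 = 77.6263
  First contact, Email: 290×225/792 = 82.3864
  First contact, Social: 290×113/792 = 41.3763
  Escalated, Phone: 226×242/792 = 69.0556
  Escalated, Chat: 226×212/792 = 60.4949
  Escalated, Email: 226×225/792 = 64.2045
  Escalated, Social: 226×113/792 = 32.2449
  Unresolved, Phone: 276×242/792 = 84.3333
  Unresolved, Chat: 276×212/792 = 73.8788
  Unresolved, Email: 276×225/792 = 78.4091
  Unresolved, Social: 276×113/792 = 39.3788
Contributions (O − E)²/E:
  (92 − 88.6111)²/88.6111 = 0.1296
  (82 − 77.6263)²/77.6263 = 0.2464
  (93 − 82.3864)²/82.3864 = 1.3673
  (23 − 41.3763)²/41.3763 = 8.1614
  (69 − 69.0556)²/69.0556 = 0.0000
  (60 − 60.4949)²/60.4949 = 0.0040
  (55 − 64.2045)²/64.2045 = 1.3196
  (42 − 32.2449)²/32.2449 = 2.9512
  (81 − 84.3333)²/84.3333 = 0.1317
  (70 − 73.8788)²/73.8788 = 0.2036
  (77 − 78.4091)²/78.4091 = 0.0253
  (48 − 39.3788)²/39.3788 = 1.8874
χ² = 0.1296 + 0.2464 + 1.3673 + 8.1614 + 0.0000 + 0.0040 + 1.3196 + 2.9512 + 0.1317 + 0.2036 + 0.0253 + 1.8874 = 16.428

16.428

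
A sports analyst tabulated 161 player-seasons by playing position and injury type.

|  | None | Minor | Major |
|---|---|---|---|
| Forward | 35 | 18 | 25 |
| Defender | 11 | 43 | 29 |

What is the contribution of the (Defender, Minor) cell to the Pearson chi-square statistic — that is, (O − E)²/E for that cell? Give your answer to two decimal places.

Row total (Defender) = 83; column total (Minor) = 61; N = 161.
Expected count E = 83 × 61 / 161 = 31.447.
Contribution = (O − E)²/E = (43 − 31.447)² / 31.447 = 4.24.

4.24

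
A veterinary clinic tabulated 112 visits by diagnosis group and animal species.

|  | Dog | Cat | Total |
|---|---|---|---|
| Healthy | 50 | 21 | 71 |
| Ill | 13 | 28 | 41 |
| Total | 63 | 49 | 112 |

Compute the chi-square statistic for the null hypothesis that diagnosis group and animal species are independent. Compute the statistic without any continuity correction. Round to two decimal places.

15.83

Grand total N = 112.
Expected counts (row total × column total / N):
  Healthy, Dog: 71×63/112 = 39.938
  Healthy, Cat: 71×49/112 = 31.062
  Ill, Dog: 41×63/112 = 23.062
  Ill, Cat: 41×49/112 = 17.938
Contributions (O − E)²/E:
  (50 − 39.938)²/39.938 = 2.5350
  (21 − 31.062)²/31.062 = 3.2594
  (13 − 23.062)²/23.062 = 4.3901
  (28 − 17.938)²/17.938 = 5.6441
χ² = 2.5350 + 3.2594 + 4.3901 + 5.6441 = 15.83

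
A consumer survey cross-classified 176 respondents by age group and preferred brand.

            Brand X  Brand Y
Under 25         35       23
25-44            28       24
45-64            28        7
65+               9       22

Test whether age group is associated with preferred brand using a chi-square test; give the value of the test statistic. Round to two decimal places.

Row totals: 58, 52, 35, 31. Column totals: 100, 76. Grand total N = 176.
Expected counts (row total × column total / N):
  Under 25, Brand X: 58×100/176 = 32.955
  Under 25, Brand Y: 58×76/176 = 25.045
  25-44, Brand X: 52×100/176 = 29.545
  25-44, Brand Y: 52×76/176 = 22.455
  45-64, Brand X: 35×100/176 = 19.886
  45-64, Brand Y: 35×76/176 = 15.114
  65+, Brand X: 31×100/176 = 17.614
  65+, Brand Y: 31×76/176 = 13.386
Contributions (O − E)²/E:
  (35 − 32.955)²/32.955 = 0.1269
  (23 − 25.045)²/25.045 = 0.1670
  (28 − 29.545)²/29.545 = 0.0808
  (24 − 22.455)²/22.455 = 0.1063
  (28 − 19.886)²/19.886 = 3.3107
  (7 − 15.114)²/15.114 = 4.3560
  (9 − 17.614)²/17.614 = 4.2126
  (22 − 13.386)²/13.386 = 5.5432
χ² = 0.1269 + 0.1670 + 0.0808 + 0.1063 + 3.3107 + 4.3560 + 4.2126 + 5.5432 = 17.90

17.90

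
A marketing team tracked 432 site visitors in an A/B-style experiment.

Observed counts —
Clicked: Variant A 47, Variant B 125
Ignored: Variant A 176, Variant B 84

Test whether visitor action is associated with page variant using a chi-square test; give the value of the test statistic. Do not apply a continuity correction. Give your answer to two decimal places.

67.54

Row totals: 172, 260. Column totals: 223, 209. Grand total N = 432.
Expected counts (row total × column total / N):
  Clicked, Variant A: 172×223/432 = 88.787
  Clicked, Variant B: 172×209/432 = 83.213
  Ignored, Variant A: 260×223/432 = 134.213
  Ignored, Variant B: 260×209/432 = 125.787
Contributions (O − E)²/E:
  (47 − 88.787)²/88.787 = 19.6668
  (125 − 83.213)²/83.213 = 20.9841
  (176 − 134.213)²/134.213 = 13.0103
  (84 − 125.787)²/125.787 = 13.8818
χ² = 19.6668 + 20.9841 + 13.0103 + 13.8818 = 67.54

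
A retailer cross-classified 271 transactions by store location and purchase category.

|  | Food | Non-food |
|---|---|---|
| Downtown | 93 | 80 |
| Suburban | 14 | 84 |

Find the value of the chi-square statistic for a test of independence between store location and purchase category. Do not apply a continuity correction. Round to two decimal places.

Row totals: 173, 98. Column totals: 107, 164. Grand total N = 271.
Expected counts (row total × column total / N):
  Downtown, Food: 173×107/271 = 68.306
  Downtown, Non-food: 173×164/271 = 104.694
  Suburban, Food: 98×107/271 = 38.694
  Suburban, Non-food: 98×164/271 = 59.306
Contributions (O − E)²/E:
  (93 − 68.306)²/68.306 = 8.9274
  (80 − 104.694)²/104.694 = 5.8245
  (14 − 38.694)²/38.694 = 15.7594
  (84 − 59.306)²/59.306 = 10.2822
χ² = 8.9274 + 5.8245 + 15.7594 + 10.2822 = 40.79

40.79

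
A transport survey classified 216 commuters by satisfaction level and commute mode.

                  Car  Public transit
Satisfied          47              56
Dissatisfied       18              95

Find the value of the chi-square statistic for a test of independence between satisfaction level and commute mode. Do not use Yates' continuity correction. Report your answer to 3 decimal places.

Row totals: 103, 113. Column totals: 65, 151. Grand total N = 216.
Expected counts (row total × column total / N):
  Satisfied, Car: 103×65/216 = 30.9954
  Satisfied, Public transit: 103×151/216 = 72.0046
  Dissatisfied, Car: 113×65/216 = 34.0046
  Dissatisfied, Public transit: 113×151/216 = 78.9954
Contributions (O − E)²/E:
  (47 − 30.9954)²/30.9954 = 8.2640
  (56 − 72.0046)²/72.0046 = 3.5574
  (18 − 34.0046)²/34.0046 = 7.5327
  (95 − 78.9954)²/78.9954 = 3.2426
χ² = 8.2640 + 3.5574 + 7.5327 + 3.2426 = 22.597

22.597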